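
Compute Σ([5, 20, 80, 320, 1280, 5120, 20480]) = 5 + 20 + 80 + 320 + 1280 + 5120 + 20480
= 27305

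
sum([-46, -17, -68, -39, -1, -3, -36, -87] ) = -297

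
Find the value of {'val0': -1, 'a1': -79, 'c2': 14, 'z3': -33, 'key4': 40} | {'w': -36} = {'val0': -1, 'a1': -79, 'c2': 14, 'z3': -33, 'key4': 40, 'w': -36}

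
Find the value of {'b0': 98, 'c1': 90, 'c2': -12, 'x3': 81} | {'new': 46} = {'b0': 98, 'c1': 90, 'c2': -12, 'x3': 81, 'new': 46}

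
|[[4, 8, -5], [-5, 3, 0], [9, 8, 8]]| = (1)*(4)*det([[3, 0], [8, 8]]) + (-1)*(8)*det([[-5, 0], [9, 8]]) + (1)*(-5)*det([[-5, 3], [9, 8]])
= 96 + 320 + 335
= 751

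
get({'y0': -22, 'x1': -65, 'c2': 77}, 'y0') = -22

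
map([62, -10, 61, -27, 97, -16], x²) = [3844, 100, 3721, 729, 9409, 256]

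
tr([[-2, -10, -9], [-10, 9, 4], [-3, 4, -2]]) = 5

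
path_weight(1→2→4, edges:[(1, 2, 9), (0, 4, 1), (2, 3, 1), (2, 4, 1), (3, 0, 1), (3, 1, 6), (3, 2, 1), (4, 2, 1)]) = 10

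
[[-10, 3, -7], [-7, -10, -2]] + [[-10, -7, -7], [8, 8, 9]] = [[-20, -4, -14], [1, -2, 7]]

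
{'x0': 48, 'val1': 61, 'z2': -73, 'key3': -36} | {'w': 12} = {'x0': 48, 'val1': 61, 'z2': -73, 'key3': -36, 'w': 12}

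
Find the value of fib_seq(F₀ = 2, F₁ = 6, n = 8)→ [2, 6, 8, 14, 22, 36, 58, 94]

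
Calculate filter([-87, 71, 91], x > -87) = [71, 91]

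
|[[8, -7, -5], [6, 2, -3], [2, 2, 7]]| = 456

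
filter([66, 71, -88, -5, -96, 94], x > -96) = [66, 71, -88, -5, 94]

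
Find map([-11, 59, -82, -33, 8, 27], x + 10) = -11+10=-1, 59+10=69, -82+10=-72, -33+10=-23, 8+10=18, 27+10=37
= [-1, 69, -72, -23, 18, 37]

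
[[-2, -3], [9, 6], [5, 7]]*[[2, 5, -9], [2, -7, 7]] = [[-10, 11, -3], [30, 3, -39], [24, -24, 4]]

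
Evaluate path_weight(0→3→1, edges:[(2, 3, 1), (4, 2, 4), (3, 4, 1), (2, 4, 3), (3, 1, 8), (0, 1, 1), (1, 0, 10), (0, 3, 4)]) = 12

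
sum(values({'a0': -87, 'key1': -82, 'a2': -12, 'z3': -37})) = (-87) + (-82) + (-12) + (-37)
= -218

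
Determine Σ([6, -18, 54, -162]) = 6 + -18 + 54 + -162
= -120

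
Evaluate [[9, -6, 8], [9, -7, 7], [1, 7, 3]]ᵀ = [[9, 9, 1], [-6, -7, 7], [8, 7, 3]]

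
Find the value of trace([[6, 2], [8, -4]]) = 2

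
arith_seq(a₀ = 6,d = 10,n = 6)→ [6, 16, 26, 36, 46, 56]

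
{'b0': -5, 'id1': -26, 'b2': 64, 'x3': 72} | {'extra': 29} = {'b0': -5, 'id1': -26, 'b2': 64, 'x3': 72, 'extra': 29}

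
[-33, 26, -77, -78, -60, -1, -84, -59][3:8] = [-78, -60, -1, -84, -59]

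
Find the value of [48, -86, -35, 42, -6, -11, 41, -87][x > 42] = [48]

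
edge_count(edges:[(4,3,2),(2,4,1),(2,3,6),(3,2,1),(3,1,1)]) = 5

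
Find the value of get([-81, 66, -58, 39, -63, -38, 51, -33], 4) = -63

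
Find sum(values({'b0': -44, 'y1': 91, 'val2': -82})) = (-44) + 91 + (-82)
= -35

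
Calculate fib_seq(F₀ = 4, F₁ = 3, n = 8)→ [4, 3, 7, 10, 17, 27, 44, 71]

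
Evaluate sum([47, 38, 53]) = 138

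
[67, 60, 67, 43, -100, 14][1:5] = [60, 67, 43, -100]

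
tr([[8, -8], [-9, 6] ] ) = diagonal: 8 + 6
= 14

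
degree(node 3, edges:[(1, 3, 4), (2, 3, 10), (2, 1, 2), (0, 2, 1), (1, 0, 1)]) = 2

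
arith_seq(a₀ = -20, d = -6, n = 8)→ [-20, -26, -32, -38, -44, -50, -56, -62]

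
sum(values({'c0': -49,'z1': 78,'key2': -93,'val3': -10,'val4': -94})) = -168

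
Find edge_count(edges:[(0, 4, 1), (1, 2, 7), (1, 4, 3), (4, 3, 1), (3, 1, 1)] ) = 5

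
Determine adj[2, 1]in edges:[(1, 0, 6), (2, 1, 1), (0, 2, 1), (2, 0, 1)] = 1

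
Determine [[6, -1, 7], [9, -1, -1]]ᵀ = [[6, 9], [-1, -1], [7, -1]]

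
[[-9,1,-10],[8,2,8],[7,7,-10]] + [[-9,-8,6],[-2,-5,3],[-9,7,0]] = [[-18, -7, -4], [6, -3, 11], [-2, 14, -10]]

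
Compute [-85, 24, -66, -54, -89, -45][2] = -66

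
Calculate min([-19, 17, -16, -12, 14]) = -19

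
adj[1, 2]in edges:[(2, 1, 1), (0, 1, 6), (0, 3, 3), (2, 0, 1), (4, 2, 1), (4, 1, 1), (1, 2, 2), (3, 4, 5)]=2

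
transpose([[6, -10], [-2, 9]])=[[6, -2], [-10, 9]]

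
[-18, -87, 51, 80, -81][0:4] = [-18, -87, 51, 80]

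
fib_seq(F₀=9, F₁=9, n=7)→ [9, 9, 18, 27, 45, 72, 117]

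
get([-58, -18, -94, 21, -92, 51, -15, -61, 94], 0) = -58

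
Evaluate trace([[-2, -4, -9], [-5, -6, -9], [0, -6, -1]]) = diagonal: (-2) + (-6) + (-1)
= -9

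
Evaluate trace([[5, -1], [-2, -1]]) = diagonal: 5 + (-1)
= 4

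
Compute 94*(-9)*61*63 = -3251178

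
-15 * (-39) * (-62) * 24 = -870480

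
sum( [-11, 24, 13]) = 26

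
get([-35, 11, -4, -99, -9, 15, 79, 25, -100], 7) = 25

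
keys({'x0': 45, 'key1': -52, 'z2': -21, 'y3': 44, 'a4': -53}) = ['x0', 'key1', 'z2', 'y3', 'a4']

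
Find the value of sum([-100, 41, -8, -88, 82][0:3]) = -67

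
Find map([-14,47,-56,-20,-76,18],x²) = (-14)²=196, (47)²=2209, (-56)²=3136, (-20)²=400, (-76)²=5776, (18)²=324
= [196, 2209, 3136, 400, 5776, 324]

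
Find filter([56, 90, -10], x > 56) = [90]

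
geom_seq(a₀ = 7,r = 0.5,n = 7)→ a_0 = 7*0.5^0 = 7.0
a_1 = 7*0.5^1 = 3.5
a_2 = 7*0.5^2 = 1.75
...
= [7.0, 3.5, 1.75, 0.875, 0.4375, 0.21875, 0.109375]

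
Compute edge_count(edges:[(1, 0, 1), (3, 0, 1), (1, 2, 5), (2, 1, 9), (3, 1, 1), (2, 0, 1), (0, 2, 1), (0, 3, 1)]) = 8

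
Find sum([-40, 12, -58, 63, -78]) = -101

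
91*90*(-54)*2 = -884520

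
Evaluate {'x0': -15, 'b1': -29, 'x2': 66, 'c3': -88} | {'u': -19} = {'x0': -15, 'b1': -29, 'x2': 66, 'c3': -88, 'u': -19}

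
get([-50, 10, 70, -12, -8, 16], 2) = 70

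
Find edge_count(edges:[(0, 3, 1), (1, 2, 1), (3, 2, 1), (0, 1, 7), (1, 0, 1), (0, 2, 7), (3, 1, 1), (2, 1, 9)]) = 8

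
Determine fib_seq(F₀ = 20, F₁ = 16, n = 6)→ [20, 16, 36, 52, 88, 140]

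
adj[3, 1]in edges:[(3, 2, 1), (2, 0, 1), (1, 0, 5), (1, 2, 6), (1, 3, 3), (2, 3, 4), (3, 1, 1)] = 1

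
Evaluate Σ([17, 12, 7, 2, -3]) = 17 + 12 + 7 + 2 + (-3)
= 35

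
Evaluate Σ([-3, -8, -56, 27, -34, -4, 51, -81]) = (-3) + (-8) + (-56) + 27 + (-34) + (-4) + 51 + (-81)
= -108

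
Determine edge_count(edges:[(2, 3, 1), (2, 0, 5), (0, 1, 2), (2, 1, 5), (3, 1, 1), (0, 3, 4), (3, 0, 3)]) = 7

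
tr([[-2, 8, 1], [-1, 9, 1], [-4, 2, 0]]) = diagonal: (-2) + 9 + 0
= 7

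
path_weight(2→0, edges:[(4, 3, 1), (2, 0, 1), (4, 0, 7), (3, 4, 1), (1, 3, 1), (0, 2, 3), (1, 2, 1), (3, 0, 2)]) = w(2→0)=1
= 1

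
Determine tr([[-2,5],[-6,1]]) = -1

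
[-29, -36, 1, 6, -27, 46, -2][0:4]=[-29, -36, 1, 6]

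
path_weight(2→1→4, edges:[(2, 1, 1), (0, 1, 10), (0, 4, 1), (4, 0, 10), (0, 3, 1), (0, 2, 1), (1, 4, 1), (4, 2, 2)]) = 2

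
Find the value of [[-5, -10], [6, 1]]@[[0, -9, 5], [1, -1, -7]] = C[0][0] = (-5)*(0) + (-10)*(1) = -10
C[0][1] = (-5)*(-9) + (-10)*(-1) = 55
C[0][2] = (-5)*(5) + (-10)*(-7) = 45
C[1][0] = (6)*(0) + (1)*(1) = 1
C[1][1] = (6)*(-9) + (1)*(-1) = -55
C[1][2] = (6)*(5) + (1)*(-7) = 23
= [[-10, 55, 45], [1, -55, 23]]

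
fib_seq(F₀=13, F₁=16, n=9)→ F_2 = F_1 + F_0 = 29
F_3 = F_2 + F_1 = 45
F_4 = F_3 + F_2 = 74
...
= [13, 16, 29, 45, 74, 119, 193, 312, 505]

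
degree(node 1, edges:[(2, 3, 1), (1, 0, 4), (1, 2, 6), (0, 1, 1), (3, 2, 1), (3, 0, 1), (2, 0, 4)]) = incident: (1,0), (1,2), (0,1)
= 3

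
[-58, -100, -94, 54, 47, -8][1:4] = [-100, -94, 54]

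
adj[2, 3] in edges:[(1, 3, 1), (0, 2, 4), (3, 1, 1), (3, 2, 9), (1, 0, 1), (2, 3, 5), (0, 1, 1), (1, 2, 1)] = 5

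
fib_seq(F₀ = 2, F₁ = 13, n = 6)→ F_2 = F_1 + F_0 = 15
F_3 = F_2 + F_1 = 28
F_4 = F_3 + F_2 = 43
...
= [2, 13, 15, 28, 43, 71]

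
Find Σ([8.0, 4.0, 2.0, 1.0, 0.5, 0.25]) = 8.0 + 4.0 + 2.0 + 1.0 + 0.5 + 0.25
= 15.75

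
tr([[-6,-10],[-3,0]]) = diagonal: (-6) + 0
= -6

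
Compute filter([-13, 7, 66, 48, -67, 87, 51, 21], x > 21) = keep x where x > 21: -13✗, 7✗, 66✓, 48✓, -67✗, 87✓, 51✓, 21✗
= [66, 48, 87, 51]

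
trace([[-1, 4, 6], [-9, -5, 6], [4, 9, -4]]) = diagonal: (-1) + (-5) + (-4)
= -10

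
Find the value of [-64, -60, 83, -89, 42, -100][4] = 42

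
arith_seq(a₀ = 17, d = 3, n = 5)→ [17, 20, 23, 26, 29]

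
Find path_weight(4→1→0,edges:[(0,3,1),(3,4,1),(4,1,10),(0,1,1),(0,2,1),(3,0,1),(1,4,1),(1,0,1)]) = 11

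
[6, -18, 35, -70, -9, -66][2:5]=[35, -70, -9]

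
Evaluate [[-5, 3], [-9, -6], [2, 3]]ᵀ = [[-5, -9, 2], [3, -6, 3]]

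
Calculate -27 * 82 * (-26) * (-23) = -1323972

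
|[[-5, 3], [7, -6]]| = 9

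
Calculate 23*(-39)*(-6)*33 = 177606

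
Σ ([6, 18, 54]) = 78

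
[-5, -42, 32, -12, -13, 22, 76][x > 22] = [32, 76]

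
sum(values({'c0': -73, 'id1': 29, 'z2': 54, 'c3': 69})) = 79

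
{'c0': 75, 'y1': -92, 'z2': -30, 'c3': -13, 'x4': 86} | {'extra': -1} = {'c0': 75, 'y1': -92, 'z2': -30, 'c3': -13, 'x4': 86, 'extra': -1}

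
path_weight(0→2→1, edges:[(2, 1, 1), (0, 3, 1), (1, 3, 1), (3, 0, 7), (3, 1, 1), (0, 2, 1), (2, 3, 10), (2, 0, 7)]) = 2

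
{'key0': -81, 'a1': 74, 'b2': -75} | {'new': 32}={'key0': -81, 'a1': 74, 'b2': -75, 'new': 32}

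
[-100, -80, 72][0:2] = [-100, -80]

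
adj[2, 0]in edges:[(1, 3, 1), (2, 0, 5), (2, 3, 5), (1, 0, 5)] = 5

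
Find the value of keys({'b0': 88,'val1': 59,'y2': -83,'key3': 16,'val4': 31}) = ['b0', 'val1', 'y2', 'key3', 'val4']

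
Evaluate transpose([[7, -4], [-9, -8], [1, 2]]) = [[7, -9, 1], [-4, -8, 2]]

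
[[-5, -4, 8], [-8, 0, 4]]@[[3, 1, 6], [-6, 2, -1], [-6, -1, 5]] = [[-39, -21, 14], [-48, -12, -28]]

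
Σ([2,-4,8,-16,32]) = 2 + -4 + 8 + -16 + 32
= 22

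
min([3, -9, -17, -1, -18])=-18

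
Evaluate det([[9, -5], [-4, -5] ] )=(9)*(-5) - (-5)*(-4)
= -65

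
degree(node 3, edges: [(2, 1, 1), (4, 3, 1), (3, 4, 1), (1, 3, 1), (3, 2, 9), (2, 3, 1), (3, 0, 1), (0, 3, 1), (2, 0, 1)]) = incident: (4,3), (3,4), (1,3), (3,2), (2,3), (3,0), (0,3)
= 7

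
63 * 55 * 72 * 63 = 15717240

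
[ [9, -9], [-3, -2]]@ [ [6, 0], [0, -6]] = [[54, 54], [-18, 12]]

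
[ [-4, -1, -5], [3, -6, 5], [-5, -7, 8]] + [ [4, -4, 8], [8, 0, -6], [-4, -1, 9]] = [[0, -5, 3], [11, -6, -1], [-9, -8, 17]]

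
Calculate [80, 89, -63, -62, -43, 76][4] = -43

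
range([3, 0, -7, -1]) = 10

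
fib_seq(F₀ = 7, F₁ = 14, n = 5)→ F_2 = F_1 + F_0 = 21
F_3 = F_2 + F_1 = 35
F_4 = F_3 + F_2 = 56
= [7, 14, 21, 35, 56]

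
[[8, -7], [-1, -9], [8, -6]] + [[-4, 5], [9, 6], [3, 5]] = [[4, -2], [8, -3], [11, -1]]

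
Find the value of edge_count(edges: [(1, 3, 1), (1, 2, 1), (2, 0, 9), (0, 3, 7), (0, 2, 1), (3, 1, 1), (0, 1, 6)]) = 7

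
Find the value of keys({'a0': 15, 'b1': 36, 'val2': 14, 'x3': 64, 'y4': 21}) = ['a0', 'b1', 'val2', 'x3', 'y4']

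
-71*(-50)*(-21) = -74550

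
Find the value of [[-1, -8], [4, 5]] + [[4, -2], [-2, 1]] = [[3, -10], [2, 6]]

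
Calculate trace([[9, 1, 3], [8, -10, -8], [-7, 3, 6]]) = 5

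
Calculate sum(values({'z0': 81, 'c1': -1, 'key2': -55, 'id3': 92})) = 81 + (-1) + (-55) + 92
= 117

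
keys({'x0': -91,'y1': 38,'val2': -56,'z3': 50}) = ['x0', 'y1', 'val2', 'z3']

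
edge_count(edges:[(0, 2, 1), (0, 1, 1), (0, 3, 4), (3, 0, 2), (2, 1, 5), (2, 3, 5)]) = 6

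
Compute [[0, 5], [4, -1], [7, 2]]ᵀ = [[0, 4, 7], [5, -1, 2]]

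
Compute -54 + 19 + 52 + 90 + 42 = 149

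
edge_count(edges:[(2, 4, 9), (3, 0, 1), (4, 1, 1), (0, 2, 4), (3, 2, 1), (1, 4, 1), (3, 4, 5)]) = 7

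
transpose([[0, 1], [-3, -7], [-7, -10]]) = [[0, -3, -7], [1, -7, -10]]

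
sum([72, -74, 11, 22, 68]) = 72 + (-74) + 11 + 22 + 68
= 99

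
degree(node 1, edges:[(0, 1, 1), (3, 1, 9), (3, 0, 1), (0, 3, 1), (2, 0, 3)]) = incident: (0,1), (3,1)
= 2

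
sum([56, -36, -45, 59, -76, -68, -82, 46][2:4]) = slice → [-45, 59]
(-45) + 59
= 14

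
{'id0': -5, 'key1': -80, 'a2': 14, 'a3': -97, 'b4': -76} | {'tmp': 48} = {'id0': -5, 'key1': -80, 'a2': 14, 'a3': -97, 'b4': -76, 'tmp': 48}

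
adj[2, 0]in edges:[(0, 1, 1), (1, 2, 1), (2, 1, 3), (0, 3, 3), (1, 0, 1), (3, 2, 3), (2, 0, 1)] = 1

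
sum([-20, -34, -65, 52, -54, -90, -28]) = -239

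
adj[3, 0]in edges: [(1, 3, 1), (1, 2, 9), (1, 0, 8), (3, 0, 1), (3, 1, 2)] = 1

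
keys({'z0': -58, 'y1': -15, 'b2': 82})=['z0', 'y1', 'b2']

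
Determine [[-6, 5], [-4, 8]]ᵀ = [[-6, -4], [5, 8]]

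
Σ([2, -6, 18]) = 2 + -6 + 18
= 14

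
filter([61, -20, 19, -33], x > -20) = keep x where x > -20: 61✓, -20✗, 19✓, -33✗
= [61, 19]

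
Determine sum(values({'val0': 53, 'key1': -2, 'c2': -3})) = 48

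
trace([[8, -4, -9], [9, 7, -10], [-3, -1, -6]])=9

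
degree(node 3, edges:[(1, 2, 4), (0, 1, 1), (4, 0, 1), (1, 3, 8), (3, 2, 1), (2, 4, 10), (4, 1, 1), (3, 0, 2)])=incident: (1,3), (3,2), (3,0)
= 3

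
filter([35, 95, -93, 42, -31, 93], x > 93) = keep x where x > 93: 35✗, 95✓, -93✗, 42✗, -31✗, 93✗
= [95]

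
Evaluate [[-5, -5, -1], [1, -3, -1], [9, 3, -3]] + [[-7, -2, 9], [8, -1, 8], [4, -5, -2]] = [[-12, -7, 8], [9, -4, 7], [13, -2, -5]]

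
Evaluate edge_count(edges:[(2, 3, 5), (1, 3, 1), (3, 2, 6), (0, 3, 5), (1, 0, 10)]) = 5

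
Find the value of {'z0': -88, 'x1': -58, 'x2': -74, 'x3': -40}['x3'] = -40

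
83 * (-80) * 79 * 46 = -24129760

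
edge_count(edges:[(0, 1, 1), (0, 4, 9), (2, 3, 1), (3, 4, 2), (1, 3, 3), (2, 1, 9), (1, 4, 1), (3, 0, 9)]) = 8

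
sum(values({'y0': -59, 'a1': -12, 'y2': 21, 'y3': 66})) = (-59) + (-12) + 21 + 66
= 16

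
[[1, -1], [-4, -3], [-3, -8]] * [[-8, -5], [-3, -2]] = [[-5, -3], [41, 26], [48, 31]]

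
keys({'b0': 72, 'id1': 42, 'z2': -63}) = ['b0', 'id1', 'z2']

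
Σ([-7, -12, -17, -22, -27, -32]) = -117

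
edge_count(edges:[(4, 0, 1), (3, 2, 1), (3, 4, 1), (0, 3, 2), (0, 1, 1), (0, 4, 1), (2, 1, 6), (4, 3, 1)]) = 8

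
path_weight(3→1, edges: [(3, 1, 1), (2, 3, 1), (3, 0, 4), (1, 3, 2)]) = w(3→1)=1
= 1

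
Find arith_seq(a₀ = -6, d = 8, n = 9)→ a_0 = -6 + 0*8 = -6
a_1 = -6 + 1*8 = 2
a_2 = -6 + 2*8 = 10
...
= [-6, 2, 10, 18, 26, 34, 42, 50, 58]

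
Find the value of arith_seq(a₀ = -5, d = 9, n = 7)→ a_0 = -5 + 0*9 = -5
a_1 = -5 + 1*9 = 4
a_2 = -5 + 2*9 = 13
...
= [-5, 4, 13, 22, 31, 40, 49]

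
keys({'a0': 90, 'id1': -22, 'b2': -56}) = ['a0', 'id1', 'b2']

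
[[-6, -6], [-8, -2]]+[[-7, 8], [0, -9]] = [[-13, 2], [-8, -11]]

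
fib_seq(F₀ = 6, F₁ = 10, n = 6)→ [6, 10, 16, 26, 42, 68]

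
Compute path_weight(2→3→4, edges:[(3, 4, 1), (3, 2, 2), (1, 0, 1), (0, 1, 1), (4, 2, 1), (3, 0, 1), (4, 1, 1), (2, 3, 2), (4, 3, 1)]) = w(2→3)=2 + w(3→4)=1
= 3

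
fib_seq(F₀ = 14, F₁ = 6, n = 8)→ [14, 6, 20, 26, 46, 72, 118, 190]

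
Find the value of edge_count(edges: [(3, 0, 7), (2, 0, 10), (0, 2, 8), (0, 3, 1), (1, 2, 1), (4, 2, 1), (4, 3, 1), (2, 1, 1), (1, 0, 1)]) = 9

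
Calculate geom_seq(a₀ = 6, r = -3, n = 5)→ a_0 = 6*(-3)^0 = 6
a_1 = 6*(-3)^1 = -18
a_2 = 6*(-3)^2 = 54
...
= [6, -18, 54, -162, 486]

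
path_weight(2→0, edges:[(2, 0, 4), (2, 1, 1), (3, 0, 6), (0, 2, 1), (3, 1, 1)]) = 4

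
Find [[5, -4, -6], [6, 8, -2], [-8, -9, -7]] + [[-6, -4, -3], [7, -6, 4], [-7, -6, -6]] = [[-1, -8, -9], [13, 2, 2], [-15, -15, -13]]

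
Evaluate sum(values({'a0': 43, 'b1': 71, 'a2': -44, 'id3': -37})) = 43 + 71 + (-44) + (-37)
= 33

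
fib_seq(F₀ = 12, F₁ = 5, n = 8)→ F_2 = F_1 + F_0 = 17
F_3 = F_2 + F_1 = 22
F_4 = F_3 + F_2 = 39
...
= [12, 5, 17, 22, 39, 61, 100, 161]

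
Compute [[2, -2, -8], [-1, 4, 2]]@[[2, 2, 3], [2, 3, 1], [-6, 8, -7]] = C[0][0] = (2)*(2) + (-2)*(2) + (-8)*(-6) = 48
C[0][1] = (2)*(2) + (-2)*(3) + (-8)*(8) = -66
C[0][2] = (2)*(3) + (-2)*(1) + (-8)*(-7) = 60
C[1][0] = (-1)*(2) + (4)*(2) + (2)*(-6) = -6
C[1][1] = (-1)*(2) + (4)*(3) + (2)*(8) = 26
C[1][2] = (-1)*(3) + (4)*(1) + (2)*(-7) = -13
= [[48, -66, 60], [-6, 26, -13]]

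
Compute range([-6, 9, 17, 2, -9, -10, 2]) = 27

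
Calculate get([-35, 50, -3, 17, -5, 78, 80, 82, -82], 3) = 17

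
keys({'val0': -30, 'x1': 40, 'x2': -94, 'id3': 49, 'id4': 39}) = ['val0', 'x1', 'x2', 'id3', 'id4']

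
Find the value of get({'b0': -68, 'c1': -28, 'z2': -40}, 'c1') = -28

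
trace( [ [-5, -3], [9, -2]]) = -7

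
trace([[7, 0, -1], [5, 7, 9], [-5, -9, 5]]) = 19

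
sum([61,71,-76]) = 61 + 71 + (-76)
= 56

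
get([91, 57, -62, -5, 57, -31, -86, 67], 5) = -31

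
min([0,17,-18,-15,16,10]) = -18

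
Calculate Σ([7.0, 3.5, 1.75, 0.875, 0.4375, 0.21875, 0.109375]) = 7.0 + 3.5 + 1.75 + 0.875 + 0.4375 + 0.21875 + 0.109375
= 13.890625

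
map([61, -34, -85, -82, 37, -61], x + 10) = 61+10=71, -34+10=-24, -85+10=-75, -82+10=-72, 37+10=47, -61+10=-51
= [71, -24, -75, -72, 47, -51]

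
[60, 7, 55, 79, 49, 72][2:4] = [55, 79]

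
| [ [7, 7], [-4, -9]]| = -35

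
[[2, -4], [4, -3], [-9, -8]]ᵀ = [[2, 4, -9], [-4, -3, -8]]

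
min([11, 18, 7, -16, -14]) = -16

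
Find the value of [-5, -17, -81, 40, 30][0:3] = [-5, -17, -81]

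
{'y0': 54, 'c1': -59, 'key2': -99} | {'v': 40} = {'y0': 54, 'c1': -59, 'key2': -99, 'v': 40}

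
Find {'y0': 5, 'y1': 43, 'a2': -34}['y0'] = 5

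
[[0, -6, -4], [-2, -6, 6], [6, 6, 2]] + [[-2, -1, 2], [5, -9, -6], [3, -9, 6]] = [[-2, -7, -2], [3, -15, 0], [9, -3, 8]]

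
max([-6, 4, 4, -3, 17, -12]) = 17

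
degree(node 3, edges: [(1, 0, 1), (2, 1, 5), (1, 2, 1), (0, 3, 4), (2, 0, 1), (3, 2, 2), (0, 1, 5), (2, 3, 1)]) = incident: (0,3), (3,2), (2,3)
= 3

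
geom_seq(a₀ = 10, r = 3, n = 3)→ a_0 = 10*3^0 = 10
a_1 = 10*3^1 = 30
a_2 = 10*3^2 = 90
= [10, 30, 90]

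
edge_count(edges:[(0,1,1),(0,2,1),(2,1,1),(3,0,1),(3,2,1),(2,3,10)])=6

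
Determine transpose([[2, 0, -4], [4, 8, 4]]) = [[2, 4], [0, 8], [-4, 4]]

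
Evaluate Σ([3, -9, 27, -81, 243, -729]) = -546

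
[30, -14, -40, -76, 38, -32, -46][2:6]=[-40, -76, 38, -32]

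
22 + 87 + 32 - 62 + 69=148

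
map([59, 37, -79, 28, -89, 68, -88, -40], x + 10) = [69, 47, -69, 38, -79, 78, -78, -30]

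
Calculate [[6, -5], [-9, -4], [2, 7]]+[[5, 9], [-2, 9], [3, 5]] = [[11, 4], [-11, 5], [5, 12]]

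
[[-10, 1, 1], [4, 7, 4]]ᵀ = [[-10, 4], [1, 7], [1, 4]]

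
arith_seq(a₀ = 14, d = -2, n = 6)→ [14, 12, 10, 8, 6, 4]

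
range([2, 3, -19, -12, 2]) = 22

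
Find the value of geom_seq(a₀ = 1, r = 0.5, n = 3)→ a_0 = 1*0.5^0 = 1.0
a_1 = 1*0.5^1 = 0.5
a_2 = 1*0.5^2 = 0.25
= [1.0, 0.5, 0.25]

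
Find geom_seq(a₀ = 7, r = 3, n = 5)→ a_0 = 7*3^0 = 7
a_1 = 7*3^1 = 21
a_2 = 7*3^2 = 63
...
= [7, 21, 63, 189, 567]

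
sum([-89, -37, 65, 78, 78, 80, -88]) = (-89) + (-37) + 65 + 78 + 78 + 80 + (-88)
= 87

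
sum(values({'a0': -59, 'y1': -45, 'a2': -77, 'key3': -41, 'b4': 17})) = -205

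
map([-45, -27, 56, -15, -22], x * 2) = -45*2=-90, -27*2=-54, 56*2=112, -15*2=-30, -22*2=-44
= [-90, -54, 112, -30, -44]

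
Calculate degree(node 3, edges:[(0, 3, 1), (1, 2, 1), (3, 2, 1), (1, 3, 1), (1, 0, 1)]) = 3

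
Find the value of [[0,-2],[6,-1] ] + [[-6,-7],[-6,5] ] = [[-6, -9], [0, 4]]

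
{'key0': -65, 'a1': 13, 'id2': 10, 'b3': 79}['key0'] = -65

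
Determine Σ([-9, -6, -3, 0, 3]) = (-9) + (-6) + (-3) + 0 + 3
= -15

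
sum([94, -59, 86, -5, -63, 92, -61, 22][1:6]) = slice → [-59, 86, -5, -63, 92]
(-59) + 86 + (-5) + (-63) + 92
= 51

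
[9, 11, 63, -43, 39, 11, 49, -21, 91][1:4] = [11, 63, -43]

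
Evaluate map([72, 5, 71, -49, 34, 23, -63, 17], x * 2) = [144, 10, 142, -98, 68, 46, -126, 34]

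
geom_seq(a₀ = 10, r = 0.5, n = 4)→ [10.0, 5.0, 2.5, 1.25]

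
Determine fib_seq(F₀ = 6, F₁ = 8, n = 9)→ [6, 8, 14, 22, 36, 58, 94, 152, 246]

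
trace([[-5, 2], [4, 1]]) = -4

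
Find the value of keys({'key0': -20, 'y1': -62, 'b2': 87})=['key0', 'y1', 'b2']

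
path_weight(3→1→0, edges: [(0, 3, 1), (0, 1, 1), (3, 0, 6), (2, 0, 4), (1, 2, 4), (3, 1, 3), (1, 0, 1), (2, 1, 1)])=4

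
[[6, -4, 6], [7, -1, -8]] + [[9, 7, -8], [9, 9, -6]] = [[15, 3, -2], [16, 8, -14]]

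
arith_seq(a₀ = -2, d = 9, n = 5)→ [-2, 7, 16, 25, 34]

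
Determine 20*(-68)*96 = -130560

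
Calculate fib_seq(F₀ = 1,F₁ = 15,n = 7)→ [1, 15, 16, 31, 47, 78, 125]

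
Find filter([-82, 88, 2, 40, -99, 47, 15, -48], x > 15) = [88, 40, 47]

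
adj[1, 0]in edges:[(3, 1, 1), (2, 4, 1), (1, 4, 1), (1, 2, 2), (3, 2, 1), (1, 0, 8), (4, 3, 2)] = 8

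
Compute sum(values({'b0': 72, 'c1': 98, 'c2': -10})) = 72 + 98 + (-10)
= 160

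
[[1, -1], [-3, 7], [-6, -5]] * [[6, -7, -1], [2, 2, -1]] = [[4, -9, 0], [-4, 35, -4], [-46, 32, 11]]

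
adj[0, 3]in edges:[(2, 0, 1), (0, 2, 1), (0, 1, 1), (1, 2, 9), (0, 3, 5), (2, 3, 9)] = 5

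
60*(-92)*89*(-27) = 13264560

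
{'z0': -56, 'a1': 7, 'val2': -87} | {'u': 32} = {'z0': -56, 'a1': 7, 'val2': -87, 'u': 32}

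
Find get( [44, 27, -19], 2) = -19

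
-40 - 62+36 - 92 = -158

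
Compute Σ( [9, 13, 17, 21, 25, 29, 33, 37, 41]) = 225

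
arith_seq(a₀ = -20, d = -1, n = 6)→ [-20, -21, -22, -23, -24, -25]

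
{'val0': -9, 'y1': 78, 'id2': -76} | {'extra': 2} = {'val0': -9, 'y1': 78, 'id2': -76, 'extra': 2}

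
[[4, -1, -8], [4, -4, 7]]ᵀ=[[4, 4], [-1, -4], [-8, 7]]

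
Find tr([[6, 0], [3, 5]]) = 11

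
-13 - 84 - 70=-167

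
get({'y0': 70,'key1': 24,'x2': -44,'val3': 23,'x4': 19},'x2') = -44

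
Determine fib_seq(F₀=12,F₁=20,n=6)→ [12, 20, 32, 52, 84, 136]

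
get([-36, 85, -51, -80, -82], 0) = -36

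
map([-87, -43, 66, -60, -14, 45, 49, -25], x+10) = -87+10=-77, -43+10=-33, 66+10=76, -60+10=-50, -14+10=-4, 45+10=55, 49+10=59, -25+10=-15
= [-77, -33, 76, -50, -4, 55, 59, -15]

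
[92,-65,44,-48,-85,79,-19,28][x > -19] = [92, 44, 79, 28]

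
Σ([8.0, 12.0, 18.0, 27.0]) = 8.0 + 12.0 + 18.0 + 27.0
= 65.0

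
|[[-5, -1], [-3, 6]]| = (-5)*(6) - (-1)*(-3)
= -33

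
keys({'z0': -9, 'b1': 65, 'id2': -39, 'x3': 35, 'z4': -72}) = ['z0', 'b1', 'id2', 'x3', 'z4']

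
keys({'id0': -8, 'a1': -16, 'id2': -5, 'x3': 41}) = ['id0', 'a1', 'id2', 'x3']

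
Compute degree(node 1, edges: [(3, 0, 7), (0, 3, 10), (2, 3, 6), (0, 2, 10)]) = incident: none
= 0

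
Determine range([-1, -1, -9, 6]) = 15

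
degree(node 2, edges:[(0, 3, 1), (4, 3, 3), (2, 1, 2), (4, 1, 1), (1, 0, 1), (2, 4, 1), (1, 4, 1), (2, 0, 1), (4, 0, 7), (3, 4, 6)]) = 3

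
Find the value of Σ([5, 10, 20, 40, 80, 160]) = 315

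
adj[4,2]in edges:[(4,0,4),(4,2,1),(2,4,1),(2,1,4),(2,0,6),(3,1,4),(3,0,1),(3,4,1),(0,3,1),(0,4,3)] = 1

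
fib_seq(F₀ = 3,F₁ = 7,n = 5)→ F_2 = F_1 + F_0 = 10
F_3 = F_2 + F_1 = 17
F_4 = F_3 + F_2 = 27
= [3, 7, 10, 17, 27]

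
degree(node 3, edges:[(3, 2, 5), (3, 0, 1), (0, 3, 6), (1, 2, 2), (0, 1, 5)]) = incident: (3,2), (3,0), (0,3)
= 3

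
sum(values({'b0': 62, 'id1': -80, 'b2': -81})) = 62 + (-80) + (-81)
= -99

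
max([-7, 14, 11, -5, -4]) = 14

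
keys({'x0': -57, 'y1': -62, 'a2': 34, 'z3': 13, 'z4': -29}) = ['x0', 'y1', 'a2', 'z3', 'z4']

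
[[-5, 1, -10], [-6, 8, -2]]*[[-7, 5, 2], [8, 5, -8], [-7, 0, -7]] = [[113, -20, 52], [120, 10, -62]]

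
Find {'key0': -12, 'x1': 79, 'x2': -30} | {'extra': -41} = {'key0': -12, 'x1': 79, 'x2': -30, 'extra': -41}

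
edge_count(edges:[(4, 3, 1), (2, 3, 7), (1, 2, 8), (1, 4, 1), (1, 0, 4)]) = 5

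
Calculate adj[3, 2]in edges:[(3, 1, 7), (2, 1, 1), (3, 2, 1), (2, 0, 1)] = 1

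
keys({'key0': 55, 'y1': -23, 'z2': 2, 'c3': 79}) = ['key0', 'y1', 'z2', 'c3']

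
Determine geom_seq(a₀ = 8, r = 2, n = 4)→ [8, 16, 32, 64]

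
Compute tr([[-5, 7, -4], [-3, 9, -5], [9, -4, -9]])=-5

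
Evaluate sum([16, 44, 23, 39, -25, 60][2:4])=62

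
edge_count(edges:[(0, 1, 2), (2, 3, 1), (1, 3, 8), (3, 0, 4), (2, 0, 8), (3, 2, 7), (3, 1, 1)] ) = 7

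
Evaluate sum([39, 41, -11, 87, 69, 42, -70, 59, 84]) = 340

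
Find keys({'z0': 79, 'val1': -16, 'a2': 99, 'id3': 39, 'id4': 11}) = ['z0', 'val1', 'a2', 'id3', 'id4']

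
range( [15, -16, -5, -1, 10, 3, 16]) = 32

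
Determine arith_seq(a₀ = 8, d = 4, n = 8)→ a_0 = 8 + 0*4 = 8
a_1 = 8 + 1*4 = 12
a_2 = 8 + 2*4 = 16
...
= [8, 12, 16, 20, 24, 28, 32, 36]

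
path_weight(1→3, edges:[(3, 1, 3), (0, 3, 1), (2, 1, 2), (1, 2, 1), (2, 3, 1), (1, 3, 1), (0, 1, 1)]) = 1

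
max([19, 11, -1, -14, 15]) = 19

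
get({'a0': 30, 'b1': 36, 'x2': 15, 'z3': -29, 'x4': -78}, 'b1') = 36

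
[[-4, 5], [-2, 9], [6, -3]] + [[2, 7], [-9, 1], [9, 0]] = [[-2, 12], [-11, 10], [15, -3]]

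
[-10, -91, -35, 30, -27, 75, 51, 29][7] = 29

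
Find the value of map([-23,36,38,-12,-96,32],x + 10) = [-13, 46, 48, -2, -86, 42]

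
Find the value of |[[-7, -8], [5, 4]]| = (-7)*(4) - (-8)*(5)
= 12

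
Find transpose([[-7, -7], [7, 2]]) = [[-7, 7], [-7, 2]]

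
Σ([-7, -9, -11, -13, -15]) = -55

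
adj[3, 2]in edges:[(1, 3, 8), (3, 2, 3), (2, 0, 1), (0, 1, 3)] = 3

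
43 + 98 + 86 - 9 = 218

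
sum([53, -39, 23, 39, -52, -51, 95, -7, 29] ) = 53 + (-39) + 23 + 39 + (-52) + (-51) + 95 + (-7) + 29
= 90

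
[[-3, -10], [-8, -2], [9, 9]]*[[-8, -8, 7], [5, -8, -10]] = C[0][0] = (-3)*(-8) + (-10)*(5) = -26
C[0][1] = (-3)*(-8) + (-10)*(-8) = 104
C[0][2] = (-3)*(7) + (-10)*(-10) = 79
C[1][0] = (-8)*(-8) + (-2)*(5) = 54
C[1][1] = (-8)*(-8) + (-2)*(-8) = 80
C[1][2] = (-8)*(7) + (-2)*(-10) = -36
... (3 more cells)
= [[-26, 104, 79], [54, 80, -36], [-27, -144, -27]]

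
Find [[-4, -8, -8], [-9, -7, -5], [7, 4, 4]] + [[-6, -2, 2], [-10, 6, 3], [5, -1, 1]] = [[-10, -10, -6], [-19, -1, -2], [12, 3, 5]]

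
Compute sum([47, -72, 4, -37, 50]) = -8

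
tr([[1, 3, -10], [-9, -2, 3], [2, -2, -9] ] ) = diagonal: 1 + (-2) + (-9)
= -10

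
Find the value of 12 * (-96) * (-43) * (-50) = -2476800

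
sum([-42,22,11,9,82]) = 82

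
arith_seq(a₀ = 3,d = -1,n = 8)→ [3, 2, 1, 0, -1, -2, -3, -4]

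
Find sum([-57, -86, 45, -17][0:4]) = -115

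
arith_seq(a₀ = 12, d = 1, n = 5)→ [12, 13, 14, 15, 16]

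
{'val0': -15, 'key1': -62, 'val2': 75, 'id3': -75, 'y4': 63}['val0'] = -15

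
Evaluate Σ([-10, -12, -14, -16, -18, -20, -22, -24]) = -136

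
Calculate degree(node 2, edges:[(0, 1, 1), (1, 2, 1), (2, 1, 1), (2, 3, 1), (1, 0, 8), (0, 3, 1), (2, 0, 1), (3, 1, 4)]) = incident: (1,2), (2,1), (2,3), (2,0)
= 4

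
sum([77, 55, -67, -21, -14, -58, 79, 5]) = 56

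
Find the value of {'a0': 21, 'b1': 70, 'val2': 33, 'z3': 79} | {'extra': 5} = {'a0': 21, 'b1': 70, 'val2': 33, 'z3': 79, 'extra': 5}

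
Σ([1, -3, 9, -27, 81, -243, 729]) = 1 + -3 + 9 + -27 + 81 + -243 + 729
= 547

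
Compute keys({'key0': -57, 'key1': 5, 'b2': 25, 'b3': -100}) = ['key0', 'key1', 'b2', 'b3']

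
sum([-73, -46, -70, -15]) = (-73) + (-46) + (-70) + (-15)
= -204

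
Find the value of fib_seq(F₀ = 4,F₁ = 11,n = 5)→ F_2 = F_1 + F_0 = 15
F_3 = F_2 + F_1 = 26
F_4 = F_3 + F_2 = 41
= [4, 11, 15, 26, 41]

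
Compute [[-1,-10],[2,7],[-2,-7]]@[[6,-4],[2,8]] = [[-26, -76], [26, 48], [-26, -48]]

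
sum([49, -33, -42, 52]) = 49 + (-33) + (-42) + 52
= 26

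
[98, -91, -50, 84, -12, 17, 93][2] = -50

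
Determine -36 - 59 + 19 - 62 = -138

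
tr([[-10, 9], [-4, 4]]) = diagonal: (-10) + 4
= -6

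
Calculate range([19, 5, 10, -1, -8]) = 27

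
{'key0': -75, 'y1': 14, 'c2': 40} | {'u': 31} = {'key0': -75, 'y1': 14, 'c2': 40, 'u': 31}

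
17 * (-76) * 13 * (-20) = 335920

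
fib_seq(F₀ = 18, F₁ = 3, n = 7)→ F_2 = F_1 + F_0 = 21
F_3 = F_2 + F_1 = 24
F_4 = F_3 + F_2 = 45
...
= [18, 3, 21, 24, 45, 69, 114]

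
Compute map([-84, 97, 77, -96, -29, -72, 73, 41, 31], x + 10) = [-74, 107, 87, -86, -19, -62, 83, 51, 41]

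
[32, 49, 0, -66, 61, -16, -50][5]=-16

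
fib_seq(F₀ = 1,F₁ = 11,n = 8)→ F_2 = F_1 + F_0 = 12
F_3 = F_2 + F_1 = 23
F_4 = F_3 + F_2 = 35
...
= [1, 11, 12, 23, 35, 58, 93, 151]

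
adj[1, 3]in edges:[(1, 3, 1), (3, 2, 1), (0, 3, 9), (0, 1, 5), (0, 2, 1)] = 1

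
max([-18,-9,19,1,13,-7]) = 19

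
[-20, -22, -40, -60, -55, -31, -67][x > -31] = keep x where x > -31: -20✓, -22✓, -40✗, -60✗, -55✗, -31✗, -67✗
= [-20, -22]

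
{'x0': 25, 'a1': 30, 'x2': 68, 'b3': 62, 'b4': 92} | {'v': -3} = {'x0': 25, 'a1': 30, 'x2': 68, 'b3': 62, 'b4': 92, 'v': -3}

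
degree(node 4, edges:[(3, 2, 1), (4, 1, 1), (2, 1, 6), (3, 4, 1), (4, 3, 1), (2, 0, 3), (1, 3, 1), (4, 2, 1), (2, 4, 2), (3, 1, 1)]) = 5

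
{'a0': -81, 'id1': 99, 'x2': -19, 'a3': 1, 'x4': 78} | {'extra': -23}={'a0': -81, 'id1': 99, 'x2': -19, 'a3': 1, 'x4': 78, 'extra': -23}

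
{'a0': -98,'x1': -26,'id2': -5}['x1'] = -26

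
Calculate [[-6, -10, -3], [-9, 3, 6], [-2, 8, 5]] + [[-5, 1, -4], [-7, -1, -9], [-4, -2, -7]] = [[-11, -9, -7], [-16, 2, -3], [-6, 6, -2]]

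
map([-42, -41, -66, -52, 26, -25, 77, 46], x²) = (-42)²=1764, (-41)²=1681, (-66)²=4356, (-52)²=2704, (26)²=676, (-25)²=625, (77)²=5929, (46)²=2116
= [1764, 1681, 4356, 2704, 676, 625, 5929, 2116]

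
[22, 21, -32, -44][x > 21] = [22]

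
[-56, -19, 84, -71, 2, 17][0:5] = [-56, -19, 84, -71, 2]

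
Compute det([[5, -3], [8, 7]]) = 59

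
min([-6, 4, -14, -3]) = -14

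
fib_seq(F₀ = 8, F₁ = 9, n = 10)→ [8, 9, 17, 26, 43, 69, 112, 181, 293, 474]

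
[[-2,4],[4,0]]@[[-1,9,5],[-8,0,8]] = [[-30, -18, 22], [-4, 36, 20]]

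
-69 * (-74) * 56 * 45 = 12867120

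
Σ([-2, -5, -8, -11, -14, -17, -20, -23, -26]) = (-2) + (-5) + (-8) + (-11) + (-14) + (-17) + (-20) + (-23) + (-26)
= -126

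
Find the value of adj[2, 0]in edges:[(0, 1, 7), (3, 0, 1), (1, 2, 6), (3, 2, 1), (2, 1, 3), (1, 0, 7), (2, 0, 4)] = 4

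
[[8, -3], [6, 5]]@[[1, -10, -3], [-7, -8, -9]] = C[0][0] = (8)*(1) + (-3)*(-7) = 29
C[0][1] = (8)*(-10) + (-3)*(-8) = -56
C[0][2] = (8)*(-3) + (-3)*(-9) = 3
C[1][0] = (6)*(1) + (5)*(-7) = -29
C[1][1] = (6)*(-10) + (5)*(-8) = -100
C[1][2] = (6)*(-3) + (5)*(-9) = -63
= [[29, -56, 3], [-29, -100, -63]]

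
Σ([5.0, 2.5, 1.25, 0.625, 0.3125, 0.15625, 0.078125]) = 5.0 + 2.5 + 1.25 + 0.625 + 0.3125 + 0.15625 + 0.078125
= 9.921875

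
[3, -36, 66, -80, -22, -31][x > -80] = keep x where x > -80: 3✓, -36✓, 66✓, -80✗, -22✓, -31✓
= [3, -36, 66, -22, -31]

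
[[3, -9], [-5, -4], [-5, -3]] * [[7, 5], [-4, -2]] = C[0][0] = (3)*(7) + (-9)*(-4) = 57
C[0][1] = (3)*(5) + (-9)*(-2) = 33
C[1][0] = (-5)*(7) + (-4)*(-4) = -19
C[1][1] = (-5)*(5) + (-4)*(-2) = -17
C[2][0] = (-5)*(7) + (-3)*(-4) = -23
C[2][1] = (-5)*(5) + (-3)*(-2) = -19
= [[57, 33], [-19, -17], [-23, -19]]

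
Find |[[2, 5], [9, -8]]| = (2)*(-8) - (5)*(9)
= -61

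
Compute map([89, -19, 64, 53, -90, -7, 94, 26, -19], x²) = [7921, 361, 4096, 2809, 8100, 49, 8836, 676, 361]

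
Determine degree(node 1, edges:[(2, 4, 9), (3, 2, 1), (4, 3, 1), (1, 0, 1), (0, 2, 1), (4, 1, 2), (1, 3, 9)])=3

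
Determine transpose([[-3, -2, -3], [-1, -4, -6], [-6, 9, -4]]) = [[-3, -1, -6], [-2, -4, 9], [-3, -6, -4]]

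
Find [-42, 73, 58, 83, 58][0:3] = [-42, 73, 58]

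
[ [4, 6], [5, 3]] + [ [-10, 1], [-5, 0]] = [[-6, 7], [0, 3]]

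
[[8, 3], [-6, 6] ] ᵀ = [[8, -6], [3, 6]]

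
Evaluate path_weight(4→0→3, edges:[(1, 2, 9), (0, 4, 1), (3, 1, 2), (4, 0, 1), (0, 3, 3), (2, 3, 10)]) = w(4→0)=1 + w(0→3)=3
= 4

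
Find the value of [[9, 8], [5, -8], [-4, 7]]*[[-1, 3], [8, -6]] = C[0][0] = (9)*(-1) + (8)*(8) = 55
C[0][1] = (9)*(3) + (8)*(-6) = -21
C[1][0] = (5)*(-1) + (-8)*(8) = -69
C[1][1] = (5)*(3) + (-8)*(-6) = 63
C[2][0] = (-4)*(-1) + (7)*(8) = 60
C[2][1] = (-4)*(3) + (7)*(-6) = -54
= [[55, -21], [-69, 63], [60, -54]]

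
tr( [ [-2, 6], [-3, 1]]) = diagonal: (-2) + 1
= -1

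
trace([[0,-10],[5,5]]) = diagonal: 0 + 5
= 5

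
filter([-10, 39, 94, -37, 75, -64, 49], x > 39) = [94, 75, 49]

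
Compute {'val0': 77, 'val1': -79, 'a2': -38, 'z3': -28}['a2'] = -38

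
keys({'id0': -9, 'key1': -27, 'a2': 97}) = ['id0', 'key1', 'a2']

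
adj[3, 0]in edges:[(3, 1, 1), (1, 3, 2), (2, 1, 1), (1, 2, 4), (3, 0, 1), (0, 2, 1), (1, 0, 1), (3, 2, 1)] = 1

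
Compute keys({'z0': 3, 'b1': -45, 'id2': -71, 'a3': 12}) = ['z0', 'b1', 'id2', 'a3']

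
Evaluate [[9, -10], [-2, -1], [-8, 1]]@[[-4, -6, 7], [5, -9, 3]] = [[-86, 36, 33], [3, 21, -17], [37, 39, -53]]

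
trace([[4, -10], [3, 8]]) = 12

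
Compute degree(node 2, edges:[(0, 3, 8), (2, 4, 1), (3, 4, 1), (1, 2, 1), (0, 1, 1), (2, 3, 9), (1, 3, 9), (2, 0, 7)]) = incident: (2,4), (1,2), (2,3), (2,0)
= 4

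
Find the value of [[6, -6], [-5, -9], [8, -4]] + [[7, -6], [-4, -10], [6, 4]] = [[13, -12], [-9, -19], [14, 0]]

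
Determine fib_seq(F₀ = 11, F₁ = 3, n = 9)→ F_2 = F_1 + F_0 = 14
F_3 = F_2 + F_1 = 17
F_4 = F_3 + F_2 = 31
...
= [11, 3, 14, 17, 31, 48, 79, 127, 206]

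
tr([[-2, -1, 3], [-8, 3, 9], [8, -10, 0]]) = diagonal: (-2) + 3 + 0
= 1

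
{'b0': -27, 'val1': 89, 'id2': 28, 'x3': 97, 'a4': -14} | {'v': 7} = {'b0': -27, 'val1': 89, 'id2': 28, 'x3': 97, 'a4': -14, 'v': 7}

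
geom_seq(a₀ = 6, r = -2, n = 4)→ a_0 = 6*(-2)^0 = 6
a_1 = 6*(-2)^1 = -12
a_2 = 6*(-2)^2 = 24
...
= [6, -12, 24, -48]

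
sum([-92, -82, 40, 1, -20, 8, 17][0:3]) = -134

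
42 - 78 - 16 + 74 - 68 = -46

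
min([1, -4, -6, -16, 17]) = -16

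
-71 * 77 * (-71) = 388157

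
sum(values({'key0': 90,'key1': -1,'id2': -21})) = 90 + (-1) + (-21)
= 68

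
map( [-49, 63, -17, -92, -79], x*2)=-49*2=-98, 63*2=126, -17*2=-34, -92*2=-184, -79*2=-158
= [-98, 126, -34, -184, -158]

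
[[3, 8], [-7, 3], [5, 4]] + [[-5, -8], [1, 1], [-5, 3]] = [[-2, 0], [-6, 4], [0, 7]]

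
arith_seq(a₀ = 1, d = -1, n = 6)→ [1, 0, -1, -2, -3, -4]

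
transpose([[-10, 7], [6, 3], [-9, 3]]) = [[-10, 6, -9], [7, 3, 3]]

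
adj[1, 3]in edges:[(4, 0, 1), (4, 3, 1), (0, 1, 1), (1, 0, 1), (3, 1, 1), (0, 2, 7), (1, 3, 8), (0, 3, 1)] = 8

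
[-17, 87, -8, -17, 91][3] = -17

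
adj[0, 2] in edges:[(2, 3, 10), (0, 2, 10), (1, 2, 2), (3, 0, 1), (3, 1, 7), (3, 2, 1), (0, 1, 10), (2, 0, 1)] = 10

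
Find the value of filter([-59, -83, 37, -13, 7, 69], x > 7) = [37, 69]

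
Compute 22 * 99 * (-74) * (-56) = 9025632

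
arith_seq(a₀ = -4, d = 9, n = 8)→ a_0 = -4 + 0*9 = -4
a_1 = -4 + 1*9 = 5
a_2 = -4 + 2*9 = 14
...
= [-4, 5, 14, 23, 32, 41, 50, 59]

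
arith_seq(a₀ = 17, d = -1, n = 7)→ a_0 = 17 + 0*-1 = 17
a_1 = 17 + 1*-1 = 16
a_2 = 17 + 2*-1 = 15
...
= [17, 16, 15, 14, 13, 12, 11]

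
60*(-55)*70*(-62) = 14322000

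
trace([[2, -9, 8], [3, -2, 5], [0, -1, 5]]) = 5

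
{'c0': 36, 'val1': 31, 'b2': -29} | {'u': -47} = {'c0': 36, 'val1': 31, 'b2': -29, 'u': -47}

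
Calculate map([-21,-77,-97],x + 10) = [-11, -67, -87]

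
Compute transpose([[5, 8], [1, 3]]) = [[5, 1], [8, 3]]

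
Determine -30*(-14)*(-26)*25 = -273000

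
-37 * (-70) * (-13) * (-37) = 1245790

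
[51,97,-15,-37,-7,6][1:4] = [97, -15, -37]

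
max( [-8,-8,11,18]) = 18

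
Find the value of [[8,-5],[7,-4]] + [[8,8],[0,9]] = [[16, 3], [7, 5]]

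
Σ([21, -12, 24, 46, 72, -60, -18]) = 73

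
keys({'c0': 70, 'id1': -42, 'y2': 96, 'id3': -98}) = ['c0', 'id1', 'y2', 'id3']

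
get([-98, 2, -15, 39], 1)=2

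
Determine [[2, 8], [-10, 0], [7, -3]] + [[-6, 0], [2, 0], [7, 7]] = [[-4, 8], [-8, 0], [14, 4]]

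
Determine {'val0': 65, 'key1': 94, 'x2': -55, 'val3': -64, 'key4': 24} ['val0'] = 65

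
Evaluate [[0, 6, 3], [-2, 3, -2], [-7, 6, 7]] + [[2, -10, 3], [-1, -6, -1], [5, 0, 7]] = [[2, -4, 6], [-3, -3, -3], [-2, 6, 14]]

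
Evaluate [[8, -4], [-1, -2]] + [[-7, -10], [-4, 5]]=[[1, -14], [-5, 3]]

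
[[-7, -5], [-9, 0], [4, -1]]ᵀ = [[-7, -9, 4], [-5, 0, -1]]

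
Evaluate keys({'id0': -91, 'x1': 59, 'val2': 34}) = ['id0', 'x1', 'val2']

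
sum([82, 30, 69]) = 181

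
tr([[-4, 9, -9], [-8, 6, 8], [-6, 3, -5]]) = -3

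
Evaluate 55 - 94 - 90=-129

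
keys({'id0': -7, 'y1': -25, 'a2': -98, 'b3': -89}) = ['id0', 'y1', 'a2', 'b3']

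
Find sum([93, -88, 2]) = 93 + (-88) + 2
= 7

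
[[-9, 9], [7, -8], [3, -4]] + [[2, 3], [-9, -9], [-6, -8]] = [[-7, 12], [-2, -17], [-3, -12]]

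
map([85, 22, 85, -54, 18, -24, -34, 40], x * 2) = [170, 44, 170, -108, 36, -48, -68, 80]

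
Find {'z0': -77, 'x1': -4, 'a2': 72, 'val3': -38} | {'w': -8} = {'z0': -77, 'x1': -4, 'a2': 72, 'val3': -38, 'w': -8}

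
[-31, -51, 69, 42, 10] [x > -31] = [69, 42, 10]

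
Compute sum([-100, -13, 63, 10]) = (-100) + (-13) + 63 + 10
= -40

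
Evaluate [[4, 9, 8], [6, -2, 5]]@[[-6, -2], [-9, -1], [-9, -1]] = C[0][0] = (4)*(-6) + (9)*(-9) + (8)*(-9) = -177
C[0][1] = (4)*(-2) + (9)*(-1) + (8)*(-1) = -25
C[1][0] = (6)*(-6) + (-2)*(-9) + (5)*(-9) = -63
C[1][1] = (6)*(-2) + (-2)*(-1) + (5)*(-1) = -15
= [[-177, -25], [-63, -15]]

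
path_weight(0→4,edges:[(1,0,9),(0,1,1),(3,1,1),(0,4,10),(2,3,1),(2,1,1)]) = w(0→4)=10
= 10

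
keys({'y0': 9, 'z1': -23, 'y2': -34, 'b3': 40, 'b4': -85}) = ['y0', 'z1', 'y2', 'b3', 'b4']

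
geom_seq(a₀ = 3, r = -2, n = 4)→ [3, -6, 12, -24]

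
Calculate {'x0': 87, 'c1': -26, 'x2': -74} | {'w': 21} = {'x0': 87, 'c1': -26, 'x2': -74, 'w': 21}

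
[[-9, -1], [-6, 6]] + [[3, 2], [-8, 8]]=[[-6, 1], [-14, 14]]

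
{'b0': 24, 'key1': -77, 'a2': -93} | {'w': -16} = {'b0': 24, 'key1': -77, 'a2': -93, 'w': -16}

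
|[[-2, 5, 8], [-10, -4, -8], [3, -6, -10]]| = (1)*(-2)*det([[-4, -8], [-6, -10]]) + (-1)*(5)*det([[-10, -8], [3, -10]]) + (1)*(8)*det([[-10, -4], [3, -6]])
= 16 + -620 + 576
= -28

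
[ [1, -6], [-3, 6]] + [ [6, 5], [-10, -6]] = [[7, -1], [-13, 0]]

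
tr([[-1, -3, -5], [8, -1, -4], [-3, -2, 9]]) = 7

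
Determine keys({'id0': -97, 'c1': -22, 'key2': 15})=['id0', 'c1', 'key2']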